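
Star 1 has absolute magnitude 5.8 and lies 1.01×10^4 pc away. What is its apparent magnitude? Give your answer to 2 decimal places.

m = M + 5 log₁₀(d/10 pc) = 5.8 + 5 log₁₀(1.01×10^4/10)
  = 5.8 + 5 × 3.004 = 5.8 + 15.02 = 20.82.

20.82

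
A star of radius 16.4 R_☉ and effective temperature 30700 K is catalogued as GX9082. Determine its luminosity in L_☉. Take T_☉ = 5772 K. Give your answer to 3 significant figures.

L/L_☉ = (R/R_☉)² (T/T_☉)⁴ = (16.4)² × (30700/5772)⁴
       = 269.0 × (5.319)⁴ = 269.0 × 800.3 = 2.152×10^5.

2.15×10^5 L_☉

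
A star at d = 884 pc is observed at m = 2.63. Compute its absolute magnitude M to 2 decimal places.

-7.10

M = m − 5 log₁₀(d/10 pc) = 2.63 − 5 log₁₀(884/10)
  = 2.63 − 5 × 1.946 = 2.63 − 9.73 = -7.10.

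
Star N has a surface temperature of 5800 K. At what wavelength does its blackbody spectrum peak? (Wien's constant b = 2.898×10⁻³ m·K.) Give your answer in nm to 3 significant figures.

500 nm

λ_max = b/T = 2.898×10⁻³ / 5800 = 5.00×10^-7 m = 499.7 nm.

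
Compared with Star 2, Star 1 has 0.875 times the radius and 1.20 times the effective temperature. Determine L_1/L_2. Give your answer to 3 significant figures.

1.59

From the Stefan–Boltzmann law, L ∝ R²T⁴, so
L_1/L_2 = (R_1/R_2)² (T_1/T_2)⁴ = (0.875)² × (1.20)⁴ = 0.7656 × 2.074 = 1.588.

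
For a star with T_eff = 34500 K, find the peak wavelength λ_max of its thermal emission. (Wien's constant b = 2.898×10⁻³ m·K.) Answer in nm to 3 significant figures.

84.0 nm

λ_max = b/T = 2.898×10⁻³ / 34500 = 8.40×10^-8 m = 84.00 nm.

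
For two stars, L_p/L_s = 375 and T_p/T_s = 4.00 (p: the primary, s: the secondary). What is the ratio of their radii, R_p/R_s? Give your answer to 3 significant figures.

1.21

L ∝ R²T⁴ gives R ∝ √L / T², so
R_p/R_s = √(375) / (4.00)² = 19.36 / 16.00 = 1.210.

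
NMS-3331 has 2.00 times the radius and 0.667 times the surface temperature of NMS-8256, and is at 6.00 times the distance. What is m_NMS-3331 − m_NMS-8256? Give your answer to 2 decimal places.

L_NMS-3331/L_NMS-8256 = (2.00)²(0.667)⁴ = 0.7917.
F_NMS-3331/F_NMS-8256 = (L_NMS-3331/L_NMS-8256)/(d_NMS-3331/d_NMS-8256)² = 0.7917/36.00 = 0.02199.
m_NMS-3331 − m_NMS-8256 = −2.5 log₁₀(0.02199) = 4.14.

4.14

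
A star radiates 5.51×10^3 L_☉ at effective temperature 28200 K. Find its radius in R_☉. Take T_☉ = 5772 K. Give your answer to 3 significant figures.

3.11 R_☉

R/R_☉ = √(L/L_☉) / (T/T_☉)² = √(5.51×10^3) / (4.886)²
       = 74.23 / 23.87 = 3.110.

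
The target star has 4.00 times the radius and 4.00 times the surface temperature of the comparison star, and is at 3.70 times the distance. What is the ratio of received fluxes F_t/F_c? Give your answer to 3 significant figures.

299

L_t/L_c = (R_t/R_c)²(T_t/T_c)⁴ = (4.00)² × (4.00)⁴ = 4096.
F_t/F_c = (L_t/L_c)/(d_t/d_c)² = 4096 / (3.70)² = 299.2.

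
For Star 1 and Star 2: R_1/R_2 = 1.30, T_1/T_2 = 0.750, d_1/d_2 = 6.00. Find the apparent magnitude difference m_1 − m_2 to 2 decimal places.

4.57

L_1/L_2 = (1.30)²(0.750)⁴ = 0.5347.
F_1/F_2 = (L_1/L_2)/(d_1/d_2)² = 0.5347/36.00 = 0.01485.
m_1 − m_2 = −2.5 log₁₀(0.01485) = 4.57.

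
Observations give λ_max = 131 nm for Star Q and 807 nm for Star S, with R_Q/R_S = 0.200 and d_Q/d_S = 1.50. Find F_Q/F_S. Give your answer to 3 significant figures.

Wien's law: T_Q/T_S = λ_S/λ_Q = 807/131 = 6.160.
L_Q/L_S = (R_Q/R_S)²(T_Q/T_S)⁴ = (0.200)²(6.160)⁴ = 57.61.
F_Q/F_S = (L_Q/L_S)/(d_Q/d_S)² = 57.61/(1.50)² = 25.60.

25.6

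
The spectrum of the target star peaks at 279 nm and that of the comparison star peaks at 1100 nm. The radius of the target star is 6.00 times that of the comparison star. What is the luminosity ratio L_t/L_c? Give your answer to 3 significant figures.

Wien's law gives T ∝ 1/λ_max, so T_t/T_c = λ_c/λ_t = 1100/279 = 3.943.
Then L ∝ R²T⁴ gives L_t/L_c = (6.00)² × (3.943)⁴ = 36.00 × 241.6 = 8699.

8.70×10^3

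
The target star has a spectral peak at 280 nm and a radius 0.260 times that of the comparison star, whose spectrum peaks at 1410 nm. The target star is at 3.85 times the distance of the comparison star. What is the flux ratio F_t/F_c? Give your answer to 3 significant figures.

2.93

Wien's law: T_t/T_c = λ_c/λ_t = 1410/280 = 5.036.
L_t/L_c = (R_t/R_c)²(T_t/T_c)⁴ = (0.260)²(5.036)⁴ = 43.47.
F_t/F_c = (L_t/L_c)/(d_t/d_c)² = 43.47/(3.85)² = 2.933.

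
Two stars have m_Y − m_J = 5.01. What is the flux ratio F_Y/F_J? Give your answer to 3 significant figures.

F_Y/F_J = 10^(−(m_Y − m_J)/2.5) = 10^(-5.01/2.5) = 10^-2.004 = 0.009908.

0.00991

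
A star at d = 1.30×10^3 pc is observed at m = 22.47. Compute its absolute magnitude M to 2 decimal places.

M = m − 5 log₁₀(d/10 pc) = 22.47 − 5 log₁₀(1.30×10^3/10)
  = 22.47 − 5 × 2.114 = 22.47 − 10.57 = 11.90.

11.90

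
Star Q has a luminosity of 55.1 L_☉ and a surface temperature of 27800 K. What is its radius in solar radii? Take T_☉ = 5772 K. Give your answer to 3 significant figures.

0.320 solar radii

R/R_☉ = √(L/L_☉) / (T/T_☉)² = √(55.1) / (4.816)²
       = 7.423 / 23.20 = 0.3200.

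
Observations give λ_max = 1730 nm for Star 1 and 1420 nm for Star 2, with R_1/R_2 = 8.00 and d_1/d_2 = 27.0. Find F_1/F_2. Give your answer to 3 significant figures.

0.0398

Wien's law: T_1/T_2 = λ_2/λ_1 = 1420/1730 = 0.8208.
L_1/L_2 = (R_1/R_2)²(T_1/T_2)⁴ = (8.00)²(0.8208)⁴ = 29.05.
F_1/F_2 = (L_1/L_2)/(d_1/d_2)² = 29.05/(27.0)² = 0.03985.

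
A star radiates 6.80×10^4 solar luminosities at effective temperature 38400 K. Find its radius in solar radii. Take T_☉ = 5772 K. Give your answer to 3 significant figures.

5.89 solar radii

R/R_☉ = √(L/L_☉) / (T/T_☉)² = √(6.80×10^4) / (6.653)²
       = 260.8 / 44.26 = 5.892.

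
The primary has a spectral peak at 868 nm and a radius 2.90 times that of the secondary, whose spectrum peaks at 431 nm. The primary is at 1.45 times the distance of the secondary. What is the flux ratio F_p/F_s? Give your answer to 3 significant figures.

Wien's law: T_p/T_s = λ_s/λ_p = 431/868 = 0.4965.
L_p/L_s = (R_p/R_s)²(T_p/T_s)⁴ = (2.90)²(0.4965)⁴ = 0.5112.
F_p/F_s = (L_p/L_s)/(d_p/d_s)² = 0.5112/(1.45)² = 0.2432.

0.243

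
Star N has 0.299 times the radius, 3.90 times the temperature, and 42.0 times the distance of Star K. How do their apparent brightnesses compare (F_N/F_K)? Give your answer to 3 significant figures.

L_N/L_K = (R_N/R_K)²(T_N/T_K)⁴ = (0.299)² × (3.90)⁴ = 20.68.
F_N/F_K = (L_N/L_K)/(d_N/d_K)² = 20.68 / (42.0)² = 0.01172.

0.0117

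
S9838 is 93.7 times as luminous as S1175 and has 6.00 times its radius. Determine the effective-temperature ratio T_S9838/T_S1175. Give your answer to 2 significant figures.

L ∝ R²T⁴ gives T ∝ (L/R²)^(1/4), so
T_S9838/T_S1175 = (93.7 / 6.00²)^(1/4) = (2.603)^(1/4) = 1.270.

1.3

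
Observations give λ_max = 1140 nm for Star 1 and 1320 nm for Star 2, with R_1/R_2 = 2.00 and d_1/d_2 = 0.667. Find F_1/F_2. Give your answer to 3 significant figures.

16.2

Wien's law: T_1/T_2 = λ_2/λ_1 = 1320/1140 = 1.158.
L_1/L_2 = (R_1/R_2)²(T_1/T_2)⁴ = (2.00)²(1.158)⁴ = 7.190.
F_1/F_2 = (L_1/L_2)/(d_1/d_2)² = 7.190/(0.667)² = 16.16.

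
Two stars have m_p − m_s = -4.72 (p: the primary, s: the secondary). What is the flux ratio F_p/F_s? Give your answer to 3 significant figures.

F_p/F_s = 10^(−(m_p − m_s)/2.5) = 10^(4.72/2.5) = 10^1.888 = 77.27.

77.3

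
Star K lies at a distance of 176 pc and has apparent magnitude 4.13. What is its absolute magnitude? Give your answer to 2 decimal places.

-2.10

M = m − 5 log₁₀(d/10 pc) = 4.13 − 5 log₁₀(176/10)
  = 4.13 − 5 × 1.246 = 4.13 − 6.23 = -2.10.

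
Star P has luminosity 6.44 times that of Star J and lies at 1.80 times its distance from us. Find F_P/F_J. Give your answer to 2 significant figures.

F = L/(4πd²), so F_P/F_J = (L_P/L_J) / (d_P/d_J)²
= 6.44 / (1.80)² = 6.44 / 3.240 = 1.988.

2.0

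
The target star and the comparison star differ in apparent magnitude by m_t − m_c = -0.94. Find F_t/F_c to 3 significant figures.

2.38

F_t/F_c = 10^(−(m_t − m_c)/2.5) = 10^(0.94/2.5) = 10^0.376 = 2.377.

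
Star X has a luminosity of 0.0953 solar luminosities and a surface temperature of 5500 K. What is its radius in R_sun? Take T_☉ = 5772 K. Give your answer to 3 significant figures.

0.340 R_sun

R/R_☉ = √(L/L_☉) / (T/T_☉)² = √(0.0953) / (0.9529)²
       = 0.3087 / 0.9080 = 0.3400.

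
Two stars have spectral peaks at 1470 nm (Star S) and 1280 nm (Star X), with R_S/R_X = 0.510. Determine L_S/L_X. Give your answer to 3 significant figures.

0.150

Wien's law gives T ∝ 1/λ_max, so T_S/T_X = λ_X/λ_S = 1280/1470 = 0.8707.
Then L ∝ R²T⁴ gives L_S/L_X = (0.510)² × (0.8707)⁴ = 0.2601 × 0.5749 = 0.1495.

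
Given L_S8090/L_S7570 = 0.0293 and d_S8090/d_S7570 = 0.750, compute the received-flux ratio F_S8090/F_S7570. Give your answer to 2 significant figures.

0.052

F = L/(4πd²), so F_S8090/F_S7570 = (L_S8090/L_S7570) / (d_S8090/d_S7570)²
= 0.0293 / (0.750)² = 0.0293 / 0.5625 = 0.05209.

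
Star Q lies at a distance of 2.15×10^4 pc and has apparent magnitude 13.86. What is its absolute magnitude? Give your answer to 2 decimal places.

-2.80

M = m − 5 log₁₀(d/10 pc) = 13.86 − 5 log₁₀(2.15×10^4/10)
  = 13.86 − 5 × 3.332 = 13.86 − 16.66 = -2.80.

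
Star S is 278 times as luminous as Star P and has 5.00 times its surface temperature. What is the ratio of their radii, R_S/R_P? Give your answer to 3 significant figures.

L ∝ R²T⁴ gives R ∝ √L / T², so
R_S/R_P = √(278) / (5.00)² = 16.67 / 25.00 = 0.6669.

0.667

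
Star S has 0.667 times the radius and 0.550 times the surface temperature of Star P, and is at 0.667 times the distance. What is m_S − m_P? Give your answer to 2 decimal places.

2.60

L_S/L_P = (0.667)²(0.550)⁴ = 0.04071.
F_S/F_P = (L_S/L_P)/(d_S/d_P)² = 0.04071/0.4449 = 0.09151.
m_S − m_P = −2.5 log₁₀(0.09151) = 2.60.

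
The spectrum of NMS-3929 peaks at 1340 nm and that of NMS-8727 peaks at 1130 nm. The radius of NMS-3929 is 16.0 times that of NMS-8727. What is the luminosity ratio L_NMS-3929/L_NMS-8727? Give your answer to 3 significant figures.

129

Wien's law gives T ∝ 1/λ_max, so T_NMS-3929/T_NMS-8727 = λ_NMS-8727/λ_NMS-3929 = 1130/1340 = 0.8433.
Then L ∝ R²T⁴ gives L_NMS-3929/L_NMS-8727 = (16.0)² × (0.8433)⁴ = 256.0 × 0.5057 = 129.5.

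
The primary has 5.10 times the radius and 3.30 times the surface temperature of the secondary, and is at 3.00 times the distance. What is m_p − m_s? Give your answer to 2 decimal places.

-6.34

L_p/L_s = (5.10)²(3.30)⁴ = 3085.
F_p/F_s = (L_p/L_s)/(d_p/d_s)² = 3085/9.000 = 342.7.
m_p − m_s = −2.5 log₁₀(342.7) = -6.34.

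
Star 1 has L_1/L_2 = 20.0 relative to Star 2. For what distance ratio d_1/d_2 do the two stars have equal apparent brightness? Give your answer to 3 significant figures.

Equal flux requires L_1/d_1² = L_2/d_2², so d_1/d_2 = √(L_1/L_2)
= √(20.0) = 4.472.

4.47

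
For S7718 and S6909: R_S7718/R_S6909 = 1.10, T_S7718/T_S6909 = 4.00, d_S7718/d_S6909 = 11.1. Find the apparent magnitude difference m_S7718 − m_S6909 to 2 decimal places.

L_S7718/L_S6909 = (1.10)²(4.00)⁴ = 309.8.
F_S7718/F_S6909 = (L_S7718/L_S6909)/(d_S7718/d_S6909)² = 309.8/123.2 = 2.514.
m_S7718 − m_S6909 = −2.5 log₁₀(2.514) = -1.00.

-1.00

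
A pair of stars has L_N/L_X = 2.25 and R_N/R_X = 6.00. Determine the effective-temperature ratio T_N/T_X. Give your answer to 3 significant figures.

L ∝ R²T⁴ gives T ∝ (L/R²)^(1/4), so
T_N/T_X = (2.25 / 6.00²)^(1/4) = (0.06250)^(1/4) = 0.5000.

0.500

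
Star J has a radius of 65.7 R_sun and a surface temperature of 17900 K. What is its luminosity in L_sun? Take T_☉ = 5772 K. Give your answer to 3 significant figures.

L/L_☉ = (R/R_☉)² (T/T_☉)⁴ = (65.7)² × (17900/5772)⁴
       = 4316 × (3.101)⁴ = 4316 × 92.49 = 3.992×10^5.

3.99×10^5 L_sun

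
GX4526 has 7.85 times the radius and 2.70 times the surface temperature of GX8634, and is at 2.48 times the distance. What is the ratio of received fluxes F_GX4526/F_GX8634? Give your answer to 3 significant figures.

532

L_GX4526/L_GX8634 = (R_GX4526/R_GX8634)²(T_GX4526/T_GX8634)⁴ = (7.85)² × (2.70)⁴ = 3275.
F_GX4526/F_GX8634 = (L_GX4526/L_GX8634)/(d_GX4526/d_GX8634)² = 3275 / (2.48)² = 532.5.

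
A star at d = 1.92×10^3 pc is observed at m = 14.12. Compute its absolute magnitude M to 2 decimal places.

M = m − 5 log₁₀(d/10 pc) = 14.12 − 5 log₁₀(1.92×10^3/10)
  = 14.12 − 5 × 2.283 = 14.12 − 11.42 = 2.70.

2.70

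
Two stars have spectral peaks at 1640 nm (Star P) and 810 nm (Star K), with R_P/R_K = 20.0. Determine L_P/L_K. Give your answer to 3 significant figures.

Wien's law gives T ∝ 1/λ_max, so T_P/T_K = λ_K/λ_P = 810/1640 = 0.4939.
Then L ∝ R²T⁴ gives L_P/L_K = (20.0)² × (0.4939)⁴ = 400.0 × 0.05951 = 23.80.

23.8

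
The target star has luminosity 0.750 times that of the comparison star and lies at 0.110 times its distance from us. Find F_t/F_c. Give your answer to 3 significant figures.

F = L/(4πd²), so F_t/F_c = (L_t/L_c) / (d_t/d_c)²
= 0.750 / (0.110)² = 0.750 / 0.01210 = 61.98.

62.0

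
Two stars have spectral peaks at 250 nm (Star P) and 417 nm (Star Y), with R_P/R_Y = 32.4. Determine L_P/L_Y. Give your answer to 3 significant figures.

8.13×10^3

Wien's law gives T ∝ 1/λ_max, so T_P/T_Y = λ_Y/λ_P = 417/250 = 1.668.
Then L ∝ R²T⁴ gives L_P/L_Y = (32.4)² × (1.668)⁴ = 1050 × 7.741 = 8126.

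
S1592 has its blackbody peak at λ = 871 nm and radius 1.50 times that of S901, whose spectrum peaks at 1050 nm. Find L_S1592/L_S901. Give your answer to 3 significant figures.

4.75

Wien's law gives T ∝ 1/λ_max, so T_S1592/T_S901 = λ_S901/λ_S1592 = 1050/871 = 1.206.
Then L ∝ R²T⁴ gives L_S1592/L_S901 = (1.50)² × (1.206)⁴ = 2.250 × 2.112 = 4.752.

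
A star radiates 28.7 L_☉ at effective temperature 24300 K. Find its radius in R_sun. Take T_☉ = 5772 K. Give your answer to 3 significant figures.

0.302 R_sun

R/R_☉ = √(L/L_☉) / (T/T_☉)² = √(28.7) / (4.210)²
       = 5.357 / 17.72 = 0.3023.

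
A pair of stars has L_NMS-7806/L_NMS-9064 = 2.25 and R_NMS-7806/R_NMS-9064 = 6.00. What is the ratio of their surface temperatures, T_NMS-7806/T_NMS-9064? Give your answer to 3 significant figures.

0.500

L ∝ R²T⁴ gives T ∝ (L/R²)^(1/4), so
T_NMS-7806/T_NMS-9064 = (2.25 / 6.00²)^(1/4) = (0.06250)^(1/4) = 0.5000.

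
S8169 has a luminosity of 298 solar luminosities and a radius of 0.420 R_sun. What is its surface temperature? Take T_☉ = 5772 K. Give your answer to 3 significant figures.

T/T_☉ = (L/L_☉)^(1/4) / (R/R_☉)^(1/2)
T = 5772 × (298)^(1/4) / √(0.420) = 5772 × 4.155 / 0.6481 = 3.700×10^4 K.

3.70×10^4 K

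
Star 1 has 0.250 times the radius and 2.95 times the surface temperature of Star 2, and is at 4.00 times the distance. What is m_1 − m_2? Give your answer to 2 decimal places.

L_1/L_2 = (0.250)²(2.95)⁴ = 4.733.
F_1/F_2 = (L_1/L_2)/(d_1/d_2)² = 4.733/16.00 = 0.2958.
m_1 − m_2 = −2.5 log₁₀(0.2958) = 1.32.

1.32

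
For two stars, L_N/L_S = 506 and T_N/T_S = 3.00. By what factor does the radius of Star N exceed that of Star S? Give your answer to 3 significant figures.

2.50

L ∝ R²T⁴ gives R ∝ √L / T², so
R_N/R_S = √(506) / (3.00)² = 22.49 / 9.000 = 2.499.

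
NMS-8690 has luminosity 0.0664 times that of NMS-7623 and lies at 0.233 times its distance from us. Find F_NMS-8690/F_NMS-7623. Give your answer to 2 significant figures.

F = L/(4πd²), so F_NMS-8690/F_NMS-7623 = (L_NMS-8690/L_NMS-7623) / (d_NMS-8690/d_NMS-7623)²
= 0.0664 / (0.233)² = 0.0664 / 0.05429 = 1.223.

1.2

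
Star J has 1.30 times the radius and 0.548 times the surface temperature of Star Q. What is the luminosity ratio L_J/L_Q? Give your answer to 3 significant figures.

From the Stefan–Boltzmann law, L ∝ R²T⁴, so
L_J/L_Q = (R_J/R_Q)² (T_J/T_Q)⁴ = (1.30)² × (0.548)⁴ = 1.690 × 0.09018 = 0.1524.

0.152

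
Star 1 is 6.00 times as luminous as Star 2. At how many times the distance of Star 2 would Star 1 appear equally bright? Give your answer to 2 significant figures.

Equal flux requires L_1/d_1² = L_2/d_2², so d_1/d_2 = √(L_1/L_2)
= √(6.00) = 2.449.

2.4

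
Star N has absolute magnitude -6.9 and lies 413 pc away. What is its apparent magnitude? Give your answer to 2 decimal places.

1.18

m = M + 5 log₁₀(d/10 pc) = -6.9 + 5 log₁₀(413/10)
  = -6.9 + 5 × 1.616 = -6.9 + 8.08 = 1.18.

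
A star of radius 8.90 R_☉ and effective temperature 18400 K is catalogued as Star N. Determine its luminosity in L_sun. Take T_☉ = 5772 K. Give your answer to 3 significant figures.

8.18×10^3 L_sun

L/L_☉ = (R/R_☉)² (T/T_☉)⁴ = (8.90)² × (18400/5772)⁴
       = 79.21 × (3.188)⁴ = 79.21 × 103.3 = 8180.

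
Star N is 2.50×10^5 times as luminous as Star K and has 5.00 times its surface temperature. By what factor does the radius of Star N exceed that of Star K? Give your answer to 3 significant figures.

L ∝ R²T⁴ gives R ∝ √L / T², so
R_N/R_K = √(2.50×10^5) / (5.00)² = 500.0 / 25.00 = 20.00.

20.0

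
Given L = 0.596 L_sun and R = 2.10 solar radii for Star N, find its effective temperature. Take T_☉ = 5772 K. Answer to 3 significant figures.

3.50×10^3 K

T/T_☉ = (L/L_☉)^(1/4) / (R/R_☉)^(1/2)
T = 5772 × (0.596)^(1/4) / √(2.10) = 5772 × 0.8786 / 1.449 = 3500 K.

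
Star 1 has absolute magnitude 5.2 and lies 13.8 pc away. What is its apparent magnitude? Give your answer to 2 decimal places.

5.90

m = M + 5 log₁₀(d/10 pc) = 5.2 + 5 log₁₀(13.8/10)
  = 5.2 + 5 × 0.140 = 5.2 + 0.70 = 5.90.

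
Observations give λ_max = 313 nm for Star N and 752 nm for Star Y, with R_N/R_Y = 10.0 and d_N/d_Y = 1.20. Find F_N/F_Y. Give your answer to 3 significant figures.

Wien's law: T_N/T_Y = λ_Y/λ_N = 752/313 = 2.403.
L_N/L_Y = (R_N/R_Y)²(T_N/T_Y)⁴ = (10.0)²(2.403)⁴ = 3332.
F_N/F_Y = (L_N/L_Y)/(d_N/d_Y)² = 3332/(1.20)² = 2314.

2.31×10^3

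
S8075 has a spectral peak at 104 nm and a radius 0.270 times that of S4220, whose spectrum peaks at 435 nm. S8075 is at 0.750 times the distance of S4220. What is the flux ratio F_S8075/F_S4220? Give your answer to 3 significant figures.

Wien's law: T_S8075/T_S4220 = λ_S4220/λ_S8075 = 435/104 = 4.183.
L_S8075/L_S4220 = (R_S8075/R_S4220)²(T_S8075/T_S4220)⁴ = (0.270)²(4.183)⁴ = 22.31.
F_S8075/F_S4220 = (L_S8075/L_S4220)/(d_S8075/d_S4220)² = 22.31/(0.750)² = 39.67.

39.7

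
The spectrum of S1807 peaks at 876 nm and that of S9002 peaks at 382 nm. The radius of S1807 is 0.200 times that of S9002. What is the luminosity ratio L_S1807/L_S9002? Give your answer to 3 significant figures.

0.00145

Wien's law gives T ∝ 1/λ_max, so T_S1807/T_S9002 = λ_S9002/λ_S1807 = 382/876 = 0.4361.
Then L ∝ R²T⁴ gives L_S1807/L_S9002 = (0.200)² × (0.4361)⁴ = 0.04000 × 0.03616 = 0.001446.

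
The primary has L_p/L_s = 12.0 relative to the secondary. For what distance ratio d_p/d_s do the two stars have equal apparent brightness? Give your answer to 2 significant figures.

3.5

Equal flux requires L_p/d_p² = L_s/d_s², so d_p/d_s = √(L_p/L_s)
= √(12.0) = 3.464.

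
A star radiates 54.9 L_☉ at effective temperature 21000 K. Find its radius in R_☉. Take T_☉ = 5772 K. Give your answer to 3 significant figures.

0.560 R_☉

R/R_☉ = √(L/L_☉) / (T/T_☉)² = √(54.9) / (3.638)²
       = 7.409 / 13.24 = 0.5598.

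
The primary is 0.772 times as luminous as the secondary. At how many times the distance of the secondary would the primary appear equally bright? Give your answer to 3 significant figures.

Equal flux requires L_p/d_p² = L_s/d_s², so d_p/d_s = √(L_p/L_s)
= √(0.772) = 0.8786.

0.879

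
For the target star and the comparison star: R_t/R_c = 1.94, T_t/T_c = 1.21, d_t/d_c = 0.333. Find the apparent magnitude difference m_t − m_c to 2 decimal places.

-4.65

L_t/L_c = (1.94)²(1.21)⁴ = 8.068.
F_t/F_c = (L_t/L_c)/(d_t/d_c)² = 8.068/0.1109 = 72.75.
m_t − m_c = −2.5 log₁₀(72.75) = -4.65.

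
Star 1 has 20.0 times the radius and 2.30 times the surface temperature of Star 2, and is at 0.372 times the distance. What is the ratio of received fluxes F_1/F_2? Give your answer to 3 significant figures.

8.09×10^4

L_1/L_2 = (R_1/R_2)²(T_1/T_2)⁴ = (20.0)² × (2.30)⁴ = 1.119×10^4.
F_1/F_2 = (L_1/L_2)/(d_1/d_2)² = 1.119×10^4 / (0.372)² = 8.089×10^4.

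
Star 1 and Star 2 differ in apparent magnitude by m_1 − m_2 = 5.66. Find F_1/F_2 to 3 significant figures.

F_1/F_2 = 10^(−(m_1 − m_2)/2.5) = 10^(-5.66/2.5) = 10^-2.264 = 0.005445.

0.00545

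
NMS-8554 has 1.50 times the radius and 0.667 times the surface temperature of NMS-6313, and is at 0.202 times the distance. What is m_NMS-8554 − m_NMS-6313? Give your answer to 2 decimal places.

-2.59

L_NMS-8554/L_NMS-6313 = (1.50)²(0.667)⁴ = 0.4453.
F_NMS-8554/F_NMS-6313 = (L_NMS-8554/L_NMS-6313)/(d_NMS-8554/d_NMS-6313)² = 0.4453/0.04080 = 10.91.
m_NMS-8554 − m_NMS-6313 = −2.5 log₁₀(10.91) = -2.59.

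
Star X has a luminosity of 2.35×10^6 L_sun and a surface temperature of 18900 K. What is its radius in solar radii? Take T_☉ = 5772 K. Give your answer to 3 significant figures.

143 solar radii

R/R_☉ = √(L/L_☉) / (T/T_☉)² = √(2.35×10^6) / (3.274)²
       = 1533 / 10.72 = 143.0.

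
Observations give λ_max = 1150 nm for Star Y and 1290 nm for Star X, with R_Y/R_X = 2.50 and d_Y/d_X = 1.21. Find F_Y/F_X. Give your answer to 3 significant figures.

6.76

Wien's law: T_Y/T_X = λ_X/λ_Y = 1290/1150 = 1.122.
L_Y/L_X = (R_Y/R_X)²(T_Y/T_X)⁴ = (2.50)²(1.122)⁴ = 9.896.
F_Y/F_X = (L_Y/L_X)/(d_Y/d_X)² = 9.896/(1.21)² = 6.759.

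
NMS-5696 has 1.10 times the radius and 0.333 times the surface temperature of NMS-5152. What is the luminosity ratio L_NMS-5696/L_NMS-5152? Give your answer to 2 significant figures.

0.015

From the Stefan–Boltzmann law, L ∝ R²T⁴, so
L_NMS-5696/L_NMS-5152 = (R_NMS-5696/R_NMS-5152)² (T_NMS-5696/T_NMS-5152)⁴ = (1.10)² × (0.333)⁴ = 1.210 × 0.01230 = 0.01488.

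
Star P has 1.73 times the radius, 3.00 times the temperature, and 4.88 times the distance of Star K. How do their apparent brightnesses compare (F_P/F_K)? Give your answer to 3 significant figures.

10.2

L_P/L_K = (R_P/R_K)²(T_P/T_K)⁴ = (1.73)² × (3.00)⁴ = 242.4.
F_P/F_K = (L_P/L_K)/(d_P/d_K)² = 242.4 / (4.88)² = 10.18.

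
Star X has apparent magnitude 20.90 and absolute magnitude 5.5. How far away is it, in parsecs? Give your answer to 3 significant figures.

m − M = 5 log₁₀(d/10 pc)
20.90 − (5.5) = 15.40 = 5 log₁₀(d/10)
d = 10 × 10^(15.40/5) = 10 × 10^3.080 = 1.202×10^4 pc.

1.20×10^4 pc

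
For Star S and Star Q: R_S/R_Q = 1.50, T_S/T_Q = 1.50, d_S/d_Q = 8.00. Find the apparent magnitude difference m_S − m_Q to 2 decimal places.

1.87

L_S/L_Q = (1.50)²(1.50)⁴ = 11.39.
F_S/F_Q = (L_S/L_Q)/(d_S/d_Q)² = 11.39/64.00 = 0.1780.
m_S − m_Q = −2.5 log₁₀(0.1780) = 1.87.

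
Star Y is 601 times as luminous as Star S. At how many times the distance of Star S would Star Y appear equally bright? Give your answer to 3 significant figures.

24.5

Equal flux requires L_Y/d_Y² = L_S/d_S², so d_Y/d_S = √(L_Y/L_S)
= √(601) = 24.52.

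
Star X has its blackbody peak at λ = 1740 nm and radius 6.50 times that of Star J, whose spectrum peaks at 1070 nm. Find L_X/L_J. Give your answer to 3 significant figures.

Wien's law gives T ∝ 1/λ_max, so T_X/T_J = λ_J/λ_X = 1070/1740 = 0.6149.
Then L ∝ R²T⁴ gives L_X/L_J = (6.50)² × (0.6149)⁴ = 42.25 × 0.1430 = 6.042.

6.04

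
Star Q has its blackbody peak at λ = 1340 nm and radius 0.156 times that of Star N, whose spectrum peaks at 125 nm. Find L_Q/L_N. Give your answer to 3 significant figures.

Wien's law gives T ∝ 1/λ_max, so T_Q/T_N = λ_N/λ_Q = 125/1340 = 0.09328.
Then L ∝ R²T⁴ gives L_Q/L_N = (0.156)² × (0.09328)⁴ = 0.02434 × 7.572×10^-5 = 1.843×10^-6.

1.84×10^-6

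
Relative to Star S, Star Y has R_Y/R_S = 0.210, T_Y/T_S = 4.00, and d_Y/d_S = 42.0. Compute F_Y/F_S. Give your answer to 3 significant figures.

0.00640

L_Y/L_S = (R_Y/R_S)²(T_Y/T_S)⁴ = (0.210)² × (4.00)⁴ = 11.29.
F_Y/F_S = (L_Y/L_S)/(d_Y/d_S)² = 11.29 / (42.0)² = 0.006400.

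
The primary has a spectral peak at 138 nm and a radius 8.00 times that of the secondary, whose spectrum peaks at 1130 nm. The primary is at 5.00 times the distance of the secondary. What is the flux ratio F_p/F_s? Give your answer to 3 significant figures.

Wien's law: T_p/T_s = λ_s/λ_p = 1130/138 = 8.188.
L_p/L_s = (R_p/R_s)²(T_p/T_s)⁴ = (8.00)²(8.188)⁴ = 2.877×10^5.
F_p/F_s = (L_p/L_s)/(d_p/d_s)² = 2.877×10^5/(5.00)² = 1.151×10^4.

1.15×10^4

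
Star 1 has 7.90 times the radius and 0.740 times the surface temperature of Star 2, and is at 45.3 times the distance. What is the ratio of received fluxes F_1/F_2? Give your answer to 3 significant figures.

0.00912

L_1/L_2 = (R_1/R_2)²(T_1/T_2)⁴ = (7.90)² × (0.740)⁴ = 18.71.
F_1/F_2 = (L_1/L_2)/(d_1/d_2)² = 18.71 / (45.3)² = 0.009120.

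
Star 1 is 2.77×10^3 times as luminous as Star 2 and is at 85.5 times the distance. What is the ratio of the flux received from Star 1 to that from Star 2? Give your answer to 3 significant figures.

F = L/(4πd²), so F_1/F_2 = (L_1/L_2) / (d_1/d_2)²
= 2.77×10^3 / (85.5)² = 2.77×10^3 / 7310 = 0.3789.

0.379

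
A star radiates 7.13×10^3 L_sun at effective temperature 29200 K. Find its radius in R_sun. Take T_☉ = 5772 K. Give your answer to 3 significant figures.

3.30 R_sun

R/R_☉ = √(L/L_☉) / (T/T_☉)² = √(7.13×10^3) / (5.059)²
       = 84.44 / 25.59 = 3.299.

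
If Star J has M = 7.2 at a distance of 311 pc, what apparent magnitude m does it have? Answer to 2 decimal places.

m = M + 5 log₁₀(d/10 pc) = 7.2 + 5 log₁₀(311/10)
  = 7.2 + 5 × 1.493 = 7.2 + 7.46 = 14.66.

14.66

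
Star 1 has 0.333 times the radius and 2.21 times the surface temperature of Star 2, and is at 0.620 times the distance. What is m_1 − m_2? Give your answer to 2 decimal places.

L_1/L_2 = (0.333)²(2.21)⁴ = 2.645.
F_1/F_2 = (L_1/L_2)/(d_1/d_2)² = 2.645/0.3844 = 6.881.
m_1 − m_2 = −2.5 log₁₀(6.881) = -2.09.

-2.09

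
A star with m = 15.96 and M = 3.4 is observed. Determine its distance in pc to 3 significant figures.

m − M = 5 log₁₀(d/10 pc)
15.96 − (3.4) = 12.56 = 5 log₁₀(d/10)
d = 10 × 10^(12.56/5) = 10 × 10^2.512 = 3251 pc.

3.25×10^3 pc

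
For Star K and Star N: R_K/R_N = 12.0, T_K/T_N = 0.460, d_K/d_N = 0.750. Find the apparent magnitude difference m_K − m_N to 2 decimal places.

-2.65

L_K/L_N = (12.0)²(0.460)⁴ = 6.448.
F_K/F_N = (L_K/L_N)/(d_K/d_N)² = 6.448/0.5625 = 11.46.
m_K − m_N = −2.5 log₁₀(11.46) = -2.65.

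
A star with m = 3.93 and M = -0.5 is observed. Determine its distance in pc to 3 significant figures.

76.9 pc

m − M = 5 log₁₀(d/10 pc)
3.93 − (-0.5) = 4.43 = 5 log₁₀(d/10)
d = 10 × 10^(4.43/5) = 10 × 10^0.886 = 76.91 pc.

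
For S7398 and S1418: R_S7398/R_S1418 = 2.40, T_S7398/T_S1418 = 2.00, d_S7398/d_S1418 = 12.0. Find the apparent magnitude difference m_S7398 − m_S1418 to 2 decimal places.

L_S7398/L_S1418 = (2.40)²(2.00)⁴ = 92.16.
F_S7398/F_S1418 = (L_S7398/L_S1418)/(d_S7398/d_S1418)² = 92.16/144.0 = 0.6400.
m_S7398 − m_S1418 = −2.5 log₁₀(0.6400) = 0.48.

0.48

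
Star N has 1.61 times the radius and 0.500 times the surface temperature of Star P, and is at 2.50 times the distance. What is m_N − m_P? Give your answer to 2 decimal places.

L_N/L_P = (1.61)²(0.500)⁴ = 0.1620.
F_N/F_P = (L_N/L_P)/(d_N/d_P)² = 0.1620/6.250 = 0.02592.
m_N − m_P = −2.5 log₁₀(0.02592) = 3.97.

3.97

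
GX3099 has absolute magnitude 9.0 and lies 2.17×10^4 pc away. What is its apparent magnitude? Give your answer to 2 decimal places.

m = M + 5 log₁₀(d/10 pc) = 9.0 + 5 log₁₀(2.17×10^4/10)
  = 9.0 + 5 × 3.336 = 9.0 + 16.68 = 25.68.

25.68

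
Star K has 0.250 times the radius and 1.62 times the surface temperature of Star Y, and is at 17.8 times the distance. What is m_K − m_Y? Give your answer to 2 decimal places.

L_K/L_Y = (0.250)²(1.62)⁴ = 0.4305.
F_K/F_Y = (L_K/L_Y)/(d_K/d_Y)² = 0.4305/316.8 = 0.001359.
m_K − m_Y = −2.5 log₁₀(0.001359) = 7.17.

7.17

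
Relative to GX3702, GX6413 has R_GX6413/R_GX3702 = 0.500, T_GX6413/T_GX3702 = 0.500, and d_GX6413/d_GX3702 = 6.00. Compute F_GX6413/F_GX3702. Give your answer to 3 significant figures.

L_GX6413/L_GX3702 = (R_GX6413/R_GX3702)²(T_GX6413/T_GX3702)⁴ = (0.500)² × (0.500)⁴ = 0.01562.
F_GX6413/F_GX3702 = (L_GX6413/L_GX3702)/(d_GX6413/d_GX3702)² = 0.01562 / (6.00)² = 4.340×10^-4.

4.34×10^-4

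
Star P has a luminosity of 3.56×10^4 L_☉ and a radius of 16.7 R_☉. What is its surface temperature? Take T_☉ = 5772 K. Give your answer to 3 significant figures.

1.94×10^4 K

T/T_☉ = (L/L_☉)^(1/4) / (R/R_☉)^(1/2)
T = 5772 × (3.56×10^4)^(1/4) / √(16.7) = 5772 × 13.74 / 4.087 = 1.940×10^4 K.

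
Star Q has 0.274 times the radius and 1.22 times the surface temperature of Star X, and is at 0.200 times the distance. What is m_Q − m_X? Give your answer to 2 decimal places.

L_Q/L_X = (0.274)²(1.22)⁴ = 0.1663.
F_Q/F_X = (L_Q/L_X)/(d_Q/d_X)² = 0.1663/0.04000 = 4.158.
m_Q − m_X = −2.5 log₁₀(4.158) = -1.55.

-1.55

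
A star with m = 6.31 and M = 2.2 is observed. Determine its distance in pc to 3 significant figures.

m − M = 5 log₁₀(d/10 pc)
6.31 − (2.2) = 4.11 = 5 log₁₀(d/10)
d = 10 × 10^(4.11/5) = 10 × 10^0.822 = 66.37 pc.

66.4 pc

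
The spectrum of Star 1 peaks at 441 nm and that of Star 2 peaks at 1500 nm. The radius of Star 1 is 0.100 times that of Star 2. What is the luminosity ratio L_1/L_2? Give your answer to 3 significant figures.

Wien's law gives T ∝ 1/λ_max, so T_1/T_2 = λ_2/λ_1 = 1500/441 = 3.401.
Then L ∝ R²T⁴ gives L_1/L_2 = (0.100)² × (3.401)⁴ = 0.01000 × 133.8 = 1.338.

1.34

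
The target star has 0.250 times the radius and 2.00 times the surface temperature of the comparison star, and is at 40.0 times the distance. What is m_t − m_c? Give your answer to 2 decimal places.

8.01

L_t/L_c = (0.250)²(2.00)⁴ = 1.000.
F_t/F_c = (L_t/L_c)/(d_t/d_c)² = 1.000/1600 = 6.250×10^-4.
m_t − m_c = −2.5 log₁₀(6.250×10^-4) = 8.01.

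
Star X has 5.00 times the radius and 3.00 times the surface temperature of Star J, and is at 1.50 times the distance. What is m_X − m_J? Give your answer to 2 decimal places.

-7.39

L_X/L_J = (5.00)²(3.00)⁴ = 2025.
F_X/F_J = (L_X/L_J)/(d_X/d_J)² = 2025/2.250 = 900.0.
m_X − m_J = −2.5 log₁₀(900.0) = -7.39.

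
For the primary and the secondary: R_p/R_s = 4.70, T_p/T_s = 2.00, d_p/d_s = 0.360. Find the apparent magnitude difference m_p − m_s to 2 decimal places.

L_p/L_s = (4.70)²(2.00)⁴ = 353.4.
F_p/F_s = (L_p/L_s)/(d_p/d_s)² = 353.4/0.1296 = 2727.
m_p − m_s = −2.5 log₁₀(2727) = -8.59.

-8.59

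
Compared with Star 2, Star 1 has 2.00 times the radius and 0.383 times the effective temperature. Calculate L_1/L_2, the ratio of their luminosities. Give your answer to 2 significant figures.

0.086

From the Stefan–Boltzmann law, L ∝ R²T⁴, so
L_1/L_2 = (R_1/R_2)² (T_1/T_2)⁴ = (2.00)² × (0.383)⁴ = 4.000 × 0.02152 = 0.08607.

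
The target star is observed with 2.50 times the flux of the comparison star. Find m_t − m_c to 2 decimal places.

m_t − m_c = −2.5 log₁₀(F_t/F_c) = −2.5 log₁₀(2.50) = −2.5 × (0.398) = -0.995.

-0.99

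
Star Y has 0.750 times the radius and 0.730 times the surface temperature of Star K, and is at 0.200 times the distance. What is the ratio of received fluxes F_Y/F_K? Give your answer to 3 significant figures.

3.99

L_Y/L_K = (R_Y/R_K)²(T_Y/T_K)⁴ = (0.750)² × (0.730)⁴ = 0.1597.
F_Y/F_K = (L_Y/L_K)/(d_Y/d_K)² = 0.1597 / (0.200)² = 3.994.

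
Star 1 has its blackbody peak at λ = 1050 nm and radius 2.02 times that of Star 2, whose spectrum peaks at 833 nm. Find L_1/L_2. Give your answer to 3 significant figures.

Wien's law gives T ∝ 1/λ_max, so T_1/T_2 = λ_2/λ_1 = 833/1050 = 0.7933.
Then L ∝ R²T⁴ gives L_1/L_2 = (2.02)² × (0.7933)⁴ = 4.080 × 0.3961 = 1.616.

1.62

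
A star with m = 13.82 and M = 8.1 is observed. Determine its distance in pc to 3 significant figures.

m − M = 5 log₁₀(d/10 pc)
13.82 − (8.1) = 5.72 = 5 log₁₀(d/10)
d = 10 × 10^(5.72/5) = 10 × 10^1.144 = 139.3 pc.

139 pc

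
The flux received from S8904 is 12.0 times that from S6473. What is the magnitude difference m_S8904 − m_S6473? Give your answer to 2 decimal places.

m_S8904 − m_S6473 = −2.5 log₁₀(F_S8904/F_S6473) = −2.5 log₁₀(12.0) = −2.5 × (1.079) = -2.698.

-2.70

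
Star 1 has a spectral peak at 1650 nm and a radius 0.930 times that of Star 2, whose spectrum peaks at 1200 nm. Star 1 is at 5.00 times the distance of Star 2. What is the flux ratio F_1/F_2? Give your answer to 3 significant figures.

0.00968

Wien's law: T_1/T_2 = λ_2/λ_1 = 1200/1650 = 0.7273.
L_1/L_2 = (R_1/R_2)²(T_1/T_2)⁴ = (0.930)²(0.7273)⁴ = 0.2420.
F_1/F_2 = (L_1/L_2)/(d_1/d_2)² = 0.2420/(5.00)² = 0.009679.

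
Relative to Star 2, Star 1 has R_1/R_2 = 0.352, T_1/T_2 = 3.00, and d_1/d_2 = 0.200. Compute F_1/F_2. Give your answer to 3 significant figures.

L_1/L_2 = (R_1/R_2)²(T_1/T_2)⁴ = (0.352)² × (3.00)⁴ = 10.04.
F_1/F_2 = (L_1/L_2)/(d_1/d_2)² = 10.04 / (0.200)² = 250.9.

251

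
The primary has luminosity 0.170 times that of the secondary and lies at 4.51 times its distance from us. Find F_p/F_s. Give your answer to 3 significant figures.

F = L/(4πd²), so F_p/F_s = (L_p/L_s) / (d_p/d_s)²
= 0.170 / (4.51)² = 0.170 / 20.34 = 0.008358.

0.00836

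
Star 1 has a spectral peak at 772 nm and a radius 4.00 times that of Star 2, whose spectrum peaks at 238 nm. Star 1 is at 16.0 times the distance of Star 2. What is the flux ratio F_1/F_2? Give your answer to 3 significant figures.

5.65×10^-4

Wien's law: T_1/T_2 = λ_2/λ_1 = 238/772 = 0.3083.
L_1/L_2 = (R_1/R_2)²(T_1/T_2)⁴ = (4.00)²(0.3083)⁴ = 0.1445.
F_1/F_2 = (L_1/L_2)/(d_1/d_2)² = 0.1445/(16.0)² = 5.646×10^-4.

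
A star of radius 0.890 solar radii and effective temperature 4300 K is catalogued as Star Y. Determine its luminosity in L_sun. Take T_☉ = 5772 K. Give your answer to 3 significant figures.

L/L_☉ = (R/R_☉)² (T/T_☉)⁴ = (0.890)² × (4300/5772)⁴
       = 0.7921 × (0.7450)⁴ = 0.7921 × 0.3080 = 0.2440.

0.244 L_sun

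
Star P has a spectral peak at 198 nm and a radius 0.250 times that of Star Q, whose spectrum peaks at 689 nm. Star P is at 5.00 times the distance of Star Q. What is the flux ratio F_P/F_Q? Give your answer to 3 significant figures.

0.367

Wien's law: T_P/T_Q = λ_Q/λ_P = 689/198 = 3.480.
L_P/L_Q = (R_P/R_Q)²(T_P/T_Q)⁴ = (0.250)²(3.480)⁴ = 9.164.
F_P/F_Q = (L_P/L_Q)/(d_P/d_Q)² = 9.164/(5.00)² = 0.3666.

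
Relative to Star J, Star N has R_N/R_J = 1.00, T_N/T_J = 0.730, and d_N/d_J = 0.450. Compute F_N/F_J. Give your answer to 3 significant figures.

1.40

L_N/L_J = (R_N/R_J)²(T_N/T_J)⁴ = (1.00)² × (0.730)⁴ = 0.2840.
F_N/F_J = (L_N/L_J)/(d_N/d_J)² = 0.2840 / (0.450)² = 1.402.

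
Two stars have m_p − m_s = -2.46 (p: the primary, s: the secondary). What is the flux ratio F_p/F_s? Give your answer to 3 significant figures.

F_p/F_s = 10^(−(m_p − m_s)/2.5) = 10^(2.46/2.5) = 10^0.984 = 9.638.

9.64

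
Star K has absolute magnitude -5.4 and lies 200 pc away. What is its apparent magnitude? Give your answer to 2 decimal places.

1.11

m = M + 5 log₁₀(d/10 pc) = -5.4 + 5 log₁₀(200/10)
  = -5.4 + 5 × 1.301 = -5.4 + 6.51 = 1.11.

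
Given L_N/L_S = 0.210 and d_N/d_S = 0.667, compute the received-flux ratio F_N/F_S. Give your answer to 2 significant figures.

0.47

F = L/(4πd²), so F_N/F_S = (L_N/L_S) / (d_N/d_S)²
= 0.210 / (0.667)² = 0.210 / 0.4449 = 0.4720.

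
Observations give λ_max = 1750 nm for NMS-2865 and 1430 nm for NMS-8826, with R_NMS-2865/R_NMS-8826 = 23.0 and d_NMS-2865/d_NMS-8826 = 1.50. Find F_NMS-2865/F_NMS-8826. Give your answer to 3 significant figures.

105

Wien's law: T_NMS-2865/T_NMS-8826 = λ_NMS-8826/λ_NMS-2865 = 1430/1750 = 0.8171.
L_NMS-2865/L_NMS-8826 = (R_NMS-2865/R_NMS-8826)²(T_NMS-2865/T_NMS-8826)⁴ = (23.0)²(0.8171)⁴ = 235.9.
F_NMS-2865/F_NMS-8826 = (L_NMS-2865/L_NMS-8826)/(d_NMS-2865/d_NMS-8826)² = 235.9/(1.50)² = 104.8.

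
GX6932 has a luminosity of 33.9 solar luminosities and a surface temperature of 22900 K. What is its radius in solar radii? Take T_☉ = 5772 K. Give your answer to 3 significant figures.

0.370 solar radii

R/R_☉ = √(L/L_☉) / (T/T_☉)² = √(33.9) / (3.967)²
       = 5.822 / 15.74 = 0.3699.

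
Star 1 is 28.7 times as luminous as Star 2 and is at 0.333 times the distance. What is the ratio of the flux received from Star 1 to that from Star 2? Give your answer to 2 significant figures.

2.6×10^2

F = L/(4πd²), so F_1/F_2 = (L_1/L_2) / (d_1/d_2)²
= 28.7 / (0.333)² = 28.7 / 0.1109 = 258.8.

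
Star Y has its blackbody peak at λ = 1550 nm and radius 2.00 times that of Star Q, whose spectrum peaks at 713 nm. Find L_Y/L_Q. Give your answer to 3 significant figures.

0.179

Wien's law gives T ∝ 1/λ_max, so T_Y/T_Q = λ_Q/λ_Y = 713/1550 = 0.4600.
Then L ∝ R²T⁴ gives L_Y/L_Q = (2.00)² × (0.4600)⁴ = 4.000 × 0.04477 = 0.1791.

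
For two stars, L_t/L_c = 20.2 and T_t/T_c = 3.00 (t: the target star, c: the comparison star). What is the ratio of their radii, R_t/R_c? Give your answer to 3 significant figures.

L ∝ R²T⁴ gives R ∝ √L / T², so
R_t/R_c = √(20.2) / (3.00)² = 4.494 / 9.000 = 0.4994.

0.499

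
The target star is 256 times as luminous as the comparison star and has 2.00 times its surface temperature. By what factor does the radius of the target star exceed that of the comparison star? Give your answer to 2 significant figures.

L ∝ R²T⁴ gives R ∝ √L / T², so
R_t/R_c = √(256) / (2.00)² = 16.00 / 4.000 = 4.000.

4.0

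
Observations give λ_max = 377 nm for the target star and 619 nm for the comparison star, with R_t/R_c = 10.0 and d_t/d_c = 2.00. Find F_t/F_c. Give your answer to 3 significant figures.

Wien's law: T_t/T_c = λ_c/λ_t = 619/377 = 1.642.
L_t/L_c = (R_t/R_c)²(T_t/T_c)⁴ = (10.0)²(1.642)⁴ = 726.8.
F_t/F_c = (L_t/L_c)/(d_t/d_c)² = 726.8/(2.00)² = 181.7.

182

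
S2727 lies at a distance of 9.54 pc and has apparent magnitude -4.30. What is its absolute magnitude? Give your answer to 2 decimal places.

M = m − 5 log₁₀(d/10 pc) = -4.30 − 5 log₁₀(9.54/10)
  = -4.30 − 5 × -0.020 = -4.30 − -0.10 = -4.20.

-4.20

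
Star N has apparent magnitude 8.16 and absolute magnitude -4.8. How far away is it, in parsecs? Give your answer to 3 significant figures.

m − M = 5 log₁₀(d/10 pc)
8.16 − (-4.8) = 12.96 = 5 log₁₀(d/10)
d = 10 × 10^(12.96/5) = 10 × 10^2.592 = 3908 pc.

3.91×10^3 pc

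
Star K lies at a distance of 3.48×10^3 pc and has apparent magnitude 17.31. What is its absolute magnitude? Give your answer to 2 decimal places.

M = m − 5 log₁₀(d/10 pc) = 17.31 − 5 log₁₀(3.48×10^3/10)
  = 17.31 − 5 × 2.542 = 17.31 − 12.71 = 4.60.

4.60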